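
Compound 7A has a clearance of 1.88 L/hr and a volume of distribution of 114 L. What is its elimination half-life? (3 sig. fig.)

k = CL / V = 1.88 / 114 = 0.01649 hr⁻¹
t½ = ln 2 / k = ln 2 / 0.01649 ≈ 42.0 hours

42.0 hours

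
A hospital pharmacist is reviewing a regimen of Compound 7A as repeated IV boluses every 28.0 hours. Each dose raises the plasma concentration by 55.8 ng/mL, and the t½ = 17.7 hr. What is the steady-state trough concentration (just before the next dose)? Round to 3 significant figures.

k = ln 2 / 17.7 = 0.03916 hr⁻¹
Fraction remaining after one interval: e^(−kτ) = e^(−0.03916 × 28.0) = 0.3340
R = 1 / (1 − 0.3340) = 1.502
Css,max = 55.8 × 1.502 = 83.79 ng/mL
Css,min = Css,max × e^(−kτ) = 83.79 × 0.3340 ≈ 28.0 ng/mL

28.0 ng/mL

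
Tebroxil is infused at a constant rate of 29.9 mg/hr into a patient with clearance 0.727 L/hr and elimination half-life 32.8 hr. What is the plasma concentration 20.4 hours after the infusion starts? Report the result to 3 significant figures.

14.4 µg/mL

Css = rate / CL = 29.9 / 0.727 = 41.13 µg/mL
k = ln 2 / 32.8 = 0.02113 hr⁻¹
C(t) = Css (1 − e^(−kt)) = 41.13 × (1 − e^(−0.4311)) = 41.13 × 0.3502 ≈ 14.4 µg/mL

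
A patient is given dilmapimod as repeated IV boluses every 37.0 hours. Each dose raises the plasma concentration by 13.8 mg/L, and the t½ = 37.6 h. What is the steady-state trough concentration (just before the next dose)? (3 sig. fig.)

k = ln 2 / 37.6 = 0.01843 h⁻¹
Fraction remaining after one interval: e^(−kτ) = e^(−0.01843 × 37.0) = 0.5056
R = 1 / (1 − 0.5056) = 2.022
Css,max = 13.8 × 2.022 = 27.91 mg/L
Css,min = Css,max × e^(−kτ) = 27.91 × 0.5056 ≈ 14.1 mg/L

14.1 mg/L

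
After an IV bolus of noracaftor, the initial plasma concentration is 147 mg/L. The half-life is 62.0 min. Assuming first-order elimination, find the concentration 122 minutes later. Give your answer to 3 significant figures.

k = ln 2 / 62.0 = 0.01118 min⁻¹
C(t) = C₀ e^(−kt) = 147 × e^(−0.01118 × 122) = 147 × e^(−1.364) = 147 × 0.2557 ≈ 37.6 mg/L

37.6 mg/L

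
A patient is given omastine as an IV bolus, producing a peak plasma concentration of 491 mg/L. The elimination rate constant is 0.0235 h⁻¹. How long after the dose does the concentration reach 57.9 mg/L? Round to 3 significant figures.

91.0 hours

C(t) = C₀ e^(−kt)  ⇒  t = ln(C₀/C) / k
t = ln(491/57.9) / 0.02350 = 2.138 / 0.02350 ≈ 91.0 hours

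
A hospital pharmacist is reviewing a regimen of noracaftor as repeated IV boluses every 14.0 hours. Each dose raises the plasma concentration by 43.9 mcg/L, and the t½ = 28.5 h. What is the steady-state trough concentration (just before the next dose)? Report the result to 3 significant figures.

k = ln 2 / 28.5 = 0.02432 h⁻¹
Fraction remaining after one interval: e^(−kτ) = e^(−0.02432 × 14.0) = 0.7114
R = 1 / (1 − 0.7114) = 3.465
Css,max = 43.9 × 3.465 = 152.1 mcg/L
Css,min = Css,max × e^(−kτ) = 152.1 × 0.7114 ≈ 108 mcg/L

108 mcg/L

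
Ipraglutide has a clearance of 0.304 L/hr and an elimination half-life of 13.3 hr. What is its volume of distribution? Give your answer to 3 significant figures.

5.83 L

k = ln 2 / t½ = ln 2 / 13.3 = 0.05212 hr⁻¹
V = CL / k = 0.304 / 0.05212 ≈ 5.83 L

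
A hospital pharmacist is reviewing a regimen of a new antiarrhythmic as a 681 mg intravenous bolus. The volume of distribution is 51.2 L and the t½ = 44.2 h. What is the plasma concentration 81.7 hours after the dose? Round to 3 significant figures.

3.69 mg/L

C₀ = dose / V = 681 / 51.2 = 13.30 mg/L
k = ln 2 / 44.2 = 0.01568 h⁻¹
C(t) = C₀ e^(−kt) = 13.30 × e^(−0.01568 × 81.7) = 13.30 × e^(−1.281) = 13.30 × 0.2777 ≈ 3.69 mg/L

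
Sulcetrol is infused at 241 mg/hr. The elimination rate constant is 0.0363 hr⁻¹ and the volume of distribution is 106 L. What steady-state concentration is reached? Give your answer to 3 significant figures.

CL = k · V = 0.0363 × 106 = 3.848 L/hr
Css = rate / CL = 241 / 3.848 ≈ 62.6 mg/L

62.6 mg/L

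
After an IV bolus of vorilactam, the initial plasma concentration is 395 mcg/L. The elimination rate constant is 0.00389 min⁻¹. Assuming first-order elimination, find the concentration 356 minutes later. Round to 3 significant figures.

98.9 mcg/L

C(t) = C₀ e^(−kt) = 395 × e^(−0.003890 × 356) = 395 × e^(−1.385) = 395 × 0.2504 ≈ 98.9 mcg/L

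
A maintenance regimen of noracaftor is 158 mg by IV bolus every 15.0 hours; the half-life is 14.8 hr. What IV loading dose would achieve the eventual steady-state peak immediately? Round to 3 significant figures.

k = ln 2 / 14.8 = 0.04683 hr⁻¹
Accumulation ratio R = 1 / (1 − e^(−kτ)) = 1 / (1 − e^(−0.04683×15.0)) = 1 / (1 − 0.4953) = 1.982
Loading dose = maintenance dose × R = 158 × 1.982 ≈ 313 mg

313 mg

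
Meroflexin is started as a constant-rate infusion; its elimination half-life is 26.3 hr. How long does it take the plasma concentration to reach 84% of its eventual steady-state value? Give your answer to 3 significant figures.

69.5 hours

k = ln 2 / 26.3 = 0.02636 hr⁻¹
f = 1 − e^(−kt)  ⇒  t = −ln(1 − f) / k
t = −ln(1 − 0.84) / 0.02636 = 1.833 / 0.02636 ≈ 69.5 hours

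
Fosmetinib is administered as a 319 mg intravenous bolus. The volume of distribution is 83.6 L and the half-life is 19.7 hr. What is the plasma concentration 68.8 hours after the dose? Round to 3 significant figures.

0.339 mg/L

C₀ = dose / V = 319 / 83.6 = 3.816 mg/L
k = ln 2 / 19.7 = 0.03519 hr⁻¹
C(t) = C₀ e^(−kt) = 3.816 × e^(−0.03519 × 68.8) = 3.816 × e^(−2.421) = 3.816 × 0.08886 ≈ 0.339 mg/L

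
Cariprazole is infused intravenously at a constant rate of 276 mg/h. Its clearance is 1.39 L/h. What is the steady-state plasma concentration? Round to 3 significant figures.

199 mg/L

Css = infusion rate / CL = 276 / 1.39 ≈ 199 mg/L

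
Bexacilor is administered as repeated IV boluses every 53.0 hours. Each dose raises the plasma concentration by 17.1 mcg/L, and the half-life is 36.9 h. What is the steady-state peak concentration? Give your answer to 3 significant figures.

k = ln 2 / 36.9 = 0.01878 h⁻¹
Fraction remaining after one interval: e^(−kτ) = e^(−0.01878 × 53.0) = 0.3695
R = 1 / (1 − 0.3695) = 1.586
Css,max = 17.1 × 1.586 ≈ 27.1 mcg/L

27.1 mcg/L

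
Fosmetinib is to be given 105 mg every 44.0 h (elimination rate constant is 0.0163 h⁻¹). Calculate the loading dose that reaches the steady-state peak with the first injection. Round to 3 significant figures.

Accumulation ratio R = 1 / (1 − e^(−kτ)) = 1 / (1 − e^(−0.01630×44.0)) = 1 / (1 − 0.4881) = 1.954
Loading dose = maintenance dose × R = 105 × 1.954 ≈ 205 mg

205 mg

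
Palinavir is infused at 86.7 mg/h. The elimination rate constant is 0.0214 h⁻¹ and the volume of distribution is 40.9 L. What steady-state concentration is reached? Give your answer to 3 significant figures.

CL = k · V = 0.0214 × 40.9 = 0.8753 L/h
Css = rate / CL = 86.7 / 0.8753 ≈ 99.1 mg/L

99.1 mg/L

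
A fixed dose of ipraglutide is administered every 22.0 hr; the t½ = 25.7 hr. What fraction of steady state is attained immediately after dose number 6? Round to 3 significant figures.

0.972

k = ln 2 / 25.7 = 0.02697 hr⁻¹
f_n = 1 − e^(−nkτ) = 1 − e^(−6 × 0.02697 × 22.0) = 1 − e^(−3.560) = 1 − 0.02844 ≈ 0.972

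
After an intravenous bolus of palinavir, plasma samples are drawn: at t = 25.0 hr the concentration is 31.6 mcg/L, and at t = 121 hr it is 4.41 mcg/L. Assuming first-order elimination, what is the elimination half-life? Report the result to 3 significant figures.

33.8 hours

k = ln(C₁/C₂) / (t₂ − t₁) = ln(31.6/4.41) / (121 − 25.0)
  = 1.969 / 96.00 = 0.02051 hr⁻¹
t½ = ln 2 / k = ln 2 / 0.02051 ≈ 33.8 hours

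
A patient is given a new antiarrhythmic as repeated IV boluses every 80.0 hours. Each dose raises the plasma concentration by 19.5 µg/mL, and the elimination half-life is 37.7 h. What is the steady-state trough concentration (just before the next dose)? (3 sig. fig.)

5.82 µg/mL

k = ln 2 / 37.7 = 0.01839 h⁻¹
Fraction remaining after one interval: e^(−kτ) = e^(−0.01839 × 80.0) = 0.2297
R = 1 / (1 − 0.2297) = 1.298
Css,max = 19.5 × 1.298 = 25.32 µg/mL
Css,min = Css,max × e^(−kτ) = 25.32 × 0.2297 ≈ 5.82 µg/mL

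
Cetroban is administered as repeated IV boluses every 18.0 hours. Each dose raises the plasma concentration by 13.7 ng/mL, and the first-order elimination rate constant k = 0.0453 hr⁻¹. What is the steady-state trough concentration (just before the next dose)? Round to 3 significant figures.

Fraction remaining after one interval: e^(−kτ) = e^(−0.04530 × 18.0) = 0.4425
R = 1 / (1 − 0.4425) = 1.794
Css,max = 13.7 × 1.794 = 24.57 ng/mL
Css,min = Css,max × e^(−kτ) = 24.57 × 0.4425 ≈ 10.9 ng/mL

10.9 ng/mL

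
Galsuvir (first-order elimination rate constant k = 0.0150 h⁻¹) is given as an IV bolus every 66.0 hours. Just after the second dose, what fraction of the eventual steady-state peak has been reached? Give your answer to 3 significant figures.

f_n = 1 − e^(−nkτ) = 1 − e^(−2 × 0.01500 × 66.0) = 1 − e^(−1.980) = 1 − 0.1381 ≈ 0.862

0.862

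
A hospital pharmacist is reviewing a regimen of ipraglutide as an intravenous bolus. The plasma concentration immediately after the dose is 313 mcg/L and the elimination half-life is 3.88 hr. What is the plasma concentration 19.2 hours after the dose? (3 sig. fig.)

10.1 mcg/L

k = ln 2 / 3.88 = 0.1786 hr⁻¹
19.2 hr is 4.948 half-lives, so C = 313 × (1/2)^4.948 = 313 × 0.03239 ≈ 10.1 mcg/L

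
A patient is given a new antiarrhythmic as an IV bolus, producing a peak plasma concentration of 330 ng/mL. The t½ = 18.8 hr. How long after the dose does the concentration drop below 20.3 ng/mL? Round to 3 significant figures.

k = ln 2 / 18.8 = 0.03687 hr⁻¹
C(t) = C₀ e^(−kt)  ⇒  t = ln(C₀/C) / k
t = ln(330/20.3) / 0.03687 = 2.788 / 0.03687 ≈ 75.6 hours

75.6 hours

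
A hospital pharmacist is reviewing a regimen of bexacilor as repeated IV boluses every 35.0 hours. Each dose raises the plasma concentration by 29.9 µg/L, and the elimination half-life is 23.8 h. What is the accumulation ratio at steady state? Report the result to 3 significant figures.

1.56

k = ln 2 / 23.8 = 0.02912 h⁻¹
Fraction remaining after one interval: e^(−kτ) = e^(−0.02912 × 35.0) = 0.3608
R = 1 / (1 − 0.3608) = 1 / 0.6392 ≈ 1.56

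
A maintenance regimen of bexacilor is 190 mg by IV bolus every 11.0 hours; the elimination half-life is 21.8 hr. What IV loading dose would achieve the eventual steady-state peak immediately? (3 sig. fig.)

k = ln 2 / 21.8 = 0.03180 hr⁻¹
Accumulation ratio R = 1 / (1 − e^(−kτ)) = 1 / (1 − e^(−0.03180×11.0)) = 1 / (1 − 0.7049) = 3.388
Loading dose = maintenance dose × R = 190 × 3.388 ≈ 644 mg

644 mg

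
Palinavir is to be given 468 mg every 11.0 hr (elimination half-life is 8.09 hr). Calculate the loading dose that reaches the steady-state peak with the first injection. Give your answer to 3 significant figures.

767 mg

k = ln 2 / 8.09 = 0.08568 hr⁻¹
Accumulation ratio R = 1 / (1 − e^(−kτ)) = 1 / (1 − e^(−0.08568×11.0)) = 1 / (1 − 0.3897) = 1.638
Loading dose = maintenance dose × R = 468 × 1.638 ≈ 767 mg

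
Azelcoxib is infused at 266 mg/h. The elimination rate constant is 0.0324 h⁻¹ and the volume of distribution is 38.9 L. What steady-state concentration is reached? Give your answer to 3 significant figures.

CL = k · V = 0.0324 × 38.9 = 1.260 L/h
Css = rate / CL = 266 / 1.260 ≈ 211 µg/mL

211 µg/mL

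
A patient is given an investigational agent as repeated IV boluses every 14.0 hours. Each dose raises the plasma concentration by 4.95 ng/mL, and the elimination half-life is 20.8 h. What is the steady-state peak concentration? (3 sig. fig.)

13.3 ng/mL

k = ln 2 / 20.8 = 0.03332 h⁻¹
Fraction remaining after one interval: e^(−kτ) = e^(−0.03332 × 14.0) = 0.6272
R = 1 / (1 − 0.6272) = 2.682
Css,max = 4.95 × 2.682 ≈ 13.3 ng/mL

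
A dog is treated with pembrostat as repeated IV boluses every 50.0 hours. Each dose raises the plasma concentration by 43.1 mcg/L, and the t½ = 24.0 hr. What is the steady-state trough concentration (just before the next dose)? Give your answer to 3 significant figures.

k = ln 2 / 24.0 = 0.02888 hr⁻¹
Fraction remaining after one interval: e^(−kτ) = e^(−0.02888 × 50.0) = 0.2360
R = 1 / (1 − 0.2360) = 1.309
Css,max = 43.1 × 1.309 = 56.41 mcg/L
Css,min = Css,max × e^(−kτ) = 56.41 × 0.2360 ≈ 13.3 mcg/L

13.3 mcg/L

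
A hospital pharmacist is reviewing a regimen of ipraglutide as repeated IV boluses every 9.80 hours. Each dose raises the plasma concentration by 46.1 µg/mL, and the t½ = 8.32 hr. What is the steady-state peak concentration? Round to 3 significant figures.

82.6 µg/mL

k = ln 2 / 8.32 = 0.08331 hr⁻¹
Fraction remaining after one interval: e^(−kτ) = e^(−0.08331 × 9.80) = 0.4420
R = 1 / (1 − 0.4420) = 1.792
Css,max = 46.1 × 1.792 ≈ 82.6 µg/mL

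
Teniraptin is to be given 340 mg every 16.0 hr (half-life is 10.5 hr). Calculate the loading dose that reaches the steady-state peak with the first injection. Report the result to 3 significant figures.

521 mg

k = ln 2 / 10.5 = 0.06601 hr⁻¹
Accumulation ratio R = 1 / (1 − e^(−kτ)) = 1 / (1 − e^(−0.06601×16.0)) = 1 / (1 − 0.3478) = 1.533
Loading dose = maintenance dose × R = 340 × 1.533 ≈ 521 mg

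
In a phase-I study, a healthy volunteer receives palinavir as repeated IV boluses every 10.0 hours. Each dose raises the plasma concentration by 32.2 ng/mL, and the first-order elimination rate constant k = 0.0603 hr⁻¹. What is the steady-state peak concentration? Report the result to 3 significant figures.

71.1 ng/mL

Fraction remaining after one interval: e^(−kτ) = e^(−0.06030 × 10.0) = 0.5472
R = 1 / (1 − 0.5472) = 2.208
Css,max = 32.2 × 2.208 ≈ 71.1 ng/mL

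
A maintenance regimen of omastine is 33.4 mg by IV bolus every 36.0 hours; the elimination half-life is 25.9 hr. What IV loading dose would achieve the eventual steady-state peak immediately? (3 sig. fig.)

54.0 mg

k = ln 2 / 25.9 = 0.02676 hr⁻¹
Accumulation ratio R = 1 / (1 − e^(−kτ)) = 1 / (1 − e^(−0.02676×36.0)) = 1 / (1 − 0.3816) = 1.617
Loading dose = maintenance dose × R = 33.4 × 1.617 ≈ 54.0 mg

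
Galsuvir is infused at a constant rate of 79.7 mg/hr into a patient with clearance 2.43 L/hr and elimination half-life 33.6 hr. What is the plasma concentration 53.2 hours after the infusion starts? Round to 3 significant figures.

21.9 mg/L

Css = rate / CL = 79.7 / 2.43 = 32.80 mg/L
k = ln 2 / 33.6 = 0.02063 hr⁻¹
C(t) = Css (1 − e^(−kt)) = 32.80 × (1 − e^(−1.097)) = 32.80 × 0.6663 ≈ 21.9 mg/L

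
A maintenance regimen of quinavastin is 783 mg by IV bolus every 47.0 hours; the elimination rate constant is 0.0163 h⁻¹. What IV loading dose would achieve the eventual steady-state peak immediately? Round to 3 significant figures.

Accumulation ratio R = 1 / (1 − e^(−kτ)) = 1 / (1 − e^(−0.01630×47.0)) = 1 / (1 − 0.4648) = 1.869
Loading dose = maintenance dose × R = 783 × 1.869 ≈ 1460 mg

1460 mg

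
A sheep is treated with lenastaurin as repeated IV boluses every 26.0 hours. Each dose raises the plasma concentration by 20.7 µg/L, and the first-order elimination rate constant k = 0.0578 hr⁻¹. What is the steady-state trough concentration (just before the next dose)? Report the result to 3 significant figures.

Fraction remaining after one interval: e^(−kτ) = e^(−0.05780 × 26.0) = 0.2225
R = 1 / (1 − 0.2225) = 1.286
Css,max = 20.7 × 1.286 = 26.62 µg/L
Css,min = Css,max × e^(−kτ) = 26.62 × 0.2225 ≈ 5.92 µg/L

5.92 µg/L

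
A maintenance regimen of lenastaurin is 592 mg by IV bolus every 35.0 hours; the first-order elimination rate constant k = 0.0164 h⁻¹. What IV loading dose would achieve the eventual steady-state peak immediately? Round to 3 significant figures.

1360 mg

Accumulation ratio R = 1 / (1 − e^(−kτ)) = 1 / (1 − e^(−0.01640×35.0)) = 1 / (1 − 0.5633) = 2.290
Loading dose = maintenance dose × R = 592 × 2.290 ≈ 1360 mg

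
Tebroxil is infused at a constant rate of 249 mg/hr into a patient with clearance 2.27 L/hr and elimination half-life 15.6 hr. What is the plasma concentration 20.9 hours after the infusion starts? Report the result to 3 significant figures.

Css = rate / CL = 249 / 2.27 = 109.7 µg/mL
k = ln 2 / 15.6 = 0.04443 hr⁻¹
C(t) = Css (1 − e^(−kt)) = 109.7 × (1 − e^(−0.9286)) = 109.7 × 0.6049 ≈ 66.4 µg/mL

66.4 µg/mL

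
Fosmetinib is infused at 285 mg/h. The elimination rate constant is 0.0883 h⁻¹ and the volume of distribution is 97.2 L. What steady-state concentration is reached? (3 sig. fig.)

CL = k · V = 0.0883 × 97.2 = 8.583 L/h
Css = rate / CL = 285 / 8.583 ≈ 33.2 mg/L

33.2 mg/L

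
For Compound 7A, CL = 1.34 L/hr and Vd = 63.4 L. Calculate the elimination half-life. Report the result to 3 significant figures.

k = CL / V = 1.34 / 63.4 = 0.02114 hr⁻¹
t½ = ln 2 / k = ln 2 / 0.02114 ≈ 32.8 hours

32.8 hours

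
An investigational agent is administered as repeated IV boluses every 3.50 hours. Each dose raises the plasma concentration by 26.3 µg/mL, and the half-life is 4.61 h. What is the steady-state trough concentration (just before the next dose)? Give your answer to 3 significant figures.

38.0 µg/mL

k = ln 2 / 4.61 = 0.1504 h⁻¹
Fraction remaining after one interval: e^(−kτ) = e^(−0.1504 × 3.50) = 0.5908
R = 1 / (1 − 0.5908) = 2.444
Css,max = 26.3 × 2.444 = 64.27 µg/mL
Css,min = Css,max × e^(−kτ) = 64.27 × 0.5908 ≈ 38.0 µg/mL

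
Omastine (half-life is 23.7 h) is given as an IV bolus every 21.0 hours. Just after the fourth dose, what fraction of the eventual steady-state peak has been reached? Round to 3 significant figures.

0.914

k = ln 2 / 23.7 = 0.02925 h⁻¹
f_n = 1 − e^(−nkτ) = 1 − e^(−4 × 0.02925 × 21.0) = 1 − e^(−2.457) = 1 − 0.08572 ≈ 0.914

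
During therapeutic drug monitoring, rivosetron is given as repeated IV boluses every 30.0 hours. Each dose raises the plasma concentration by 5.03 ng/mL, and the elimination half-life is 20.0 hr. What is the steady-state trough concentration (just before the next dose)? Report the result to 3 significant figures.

2.75 ng/mL

k = ln 2 / 20.0 = 0.03466 hr⁻¹
Fraction remaining after one interval: e^(−kτ) = e^(−0.03466 × 30.0) = 0.3536
R = 1 / (1 − 0.3536) = 1.547
Css,max = 5.03 × 1.547 = 7.781 ng/mL
Css,min = Css,max × e^(−kτ) = 7.781 × 0.3536 ≈ 2.75 ng/mL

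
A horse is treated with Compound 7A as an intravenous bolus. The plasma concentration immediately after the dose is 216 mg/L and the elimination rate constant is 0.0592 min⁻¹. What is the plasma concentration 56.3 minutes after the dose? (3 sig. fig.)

7.71 mg/L

C(t) = C₀ e^(−kt) = 216 × e^(−0.05920 × 56.3) = 216 × e^(−3.333) = 216 × 0.03569 ≈ 7.71 mg/L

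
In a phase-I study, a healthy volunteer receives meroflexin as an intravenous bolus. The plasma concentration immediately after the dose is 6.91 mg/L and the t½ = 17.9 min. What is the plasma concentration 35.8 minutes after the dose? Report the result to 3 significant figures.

k = ln 2 / 17.9 = 0.03872 min⁻¹
C(t) = C₀ e^(−kt) = 6.91 × e^(−0.03872 × 35.8) = 6.91 × e^(−1.386) = 6.91 × 0.2500 ≈ 1.73 mg/L

1.73 mg/L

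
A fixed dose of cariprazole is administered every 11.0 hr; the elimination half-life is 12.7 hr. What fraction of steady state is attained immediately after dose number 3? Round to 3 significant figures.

k = ln 2 / 12.7 = 0.05458 hr⁻¹
f_n = 1 − e^(−nkτ) = 1 − e^(−3 × 0.05458 × 11.0) = 1 − e^(−1.801) = 1 − 0.1651 ≈ 0.835

0.835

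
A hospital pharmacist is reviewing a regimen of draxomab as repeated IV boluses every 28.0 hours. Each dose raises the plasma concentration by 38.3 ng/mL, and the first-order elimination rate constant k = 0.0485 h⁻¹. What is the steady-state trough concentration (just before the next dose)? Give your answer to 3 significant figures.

Fraction remaining after one interval: e^(−kτ) = e^(−0.04850 × 28.0) = 0.2572
R = 1 / (1 − 0.2572) = 1.346
Css,max = 38.3 × 1.346 = 51.56 ng/mL
Css,min = Css,max × e^(−kτ) = 51.56 × 0.2572 ≈ 13.3 ng/mL

13.3 ng/mL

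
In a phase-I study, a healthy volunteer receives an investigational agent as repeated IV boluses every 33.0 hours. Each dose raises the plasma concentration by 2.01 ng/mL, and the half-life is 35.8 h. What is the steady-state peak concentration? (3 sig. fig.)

4.26 ng/mL

k = ln 2 / 35.8 = 0.01936 h⁻¹
Fraction remaining after one interval: e^(−kτ) = e^(−0.01936 × 33.0) = 0.5279
R = 1 / (1 − 0.5279) = 2.118
Css,max = 2.01 × 2.118 ≈ 4.26 ng/mL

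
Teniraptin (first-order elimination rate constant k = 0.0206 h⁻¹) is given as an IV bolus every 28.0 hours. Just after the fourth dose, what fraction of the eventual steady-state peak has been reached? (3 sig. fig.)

f_n = 1 − e^(−nkτ) = 1 − e^(−4 × 0.02060 × 28.0) = 1 − e^(−2.307) = 1 − 0.09954 ≈ 0.900

0.900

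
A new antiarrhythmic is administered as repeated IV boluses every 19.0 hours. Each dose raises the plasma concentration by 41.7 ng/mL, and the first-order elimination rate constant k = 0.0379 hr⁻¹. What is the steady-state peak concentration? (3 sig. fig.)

81.2 ng/mL

Fraction remaining after one interval: e^(−kτ) = e^(−0.03790 × 19.0) = 0.4867
R = 1 / (1 − 0.4867) = 1.948
Css,max = 41.7 × 1.948 ≈ 81.2 ng/mL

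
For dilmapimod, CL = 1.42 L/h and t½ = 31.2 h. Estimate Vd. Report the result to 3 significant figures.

k = ln 2 / t½ = ln 2 / 31.2 = 0.02222 h⁻¹
V = CL / k = 1.42 / 0.02222 ≈ 63.9 L

63.9 L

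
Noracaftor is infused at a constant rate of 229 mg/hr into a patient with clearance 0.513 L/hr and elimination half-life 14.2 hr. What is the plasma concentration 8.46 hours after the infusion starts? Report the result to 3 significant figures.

Css = rate / CL = 229 / 0.513 = 446.4 µg/mL
k = ln 2 / 14.2 = 0.04881 hr⁻¹
C(t) = Css (1 − e^(−kt)) = 446.4 × (1 − e^(−0.4130)) = 446.4 × 0.3383 ≈ 151 µg/mL

151 µg/mL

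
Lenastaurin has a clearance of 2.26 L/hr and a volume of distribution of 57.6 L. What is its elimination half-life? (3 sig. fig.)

17.7 hours

k = CL / V = 2.26 / 57.6 = 0.03924 hr⁻¹
t½ = ln 2 / k = ln 2 / 0.03924 ≈ 17.7 hours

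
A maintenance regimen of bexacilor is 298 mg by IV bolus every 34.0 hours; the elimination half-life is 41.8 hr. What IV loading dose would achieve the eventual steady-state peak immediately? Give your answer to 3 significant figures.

691 mg

k = ln 2 / 41.8 = 0.01658 hr⁻¹
Accumulation ratio R = 1 / (1 − e^(−kτ)) = 1 / (1 − e^(−0.01658×34.0)) = 1 / (1 − 0.5690) = 2.320
Loading dose = maintenance dose × R = 298 × 2.320 ≈ 691 mg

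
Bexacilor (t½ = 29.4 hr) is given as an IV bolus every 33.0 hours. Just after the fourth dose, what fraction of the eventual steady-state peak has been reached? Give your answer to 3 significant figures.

k = ln 2 / 29.4 = 0.02358 hr⁻¹
f_n = 1 − e^(−nkτ) = 1 − e^(−4 × 0.02358 × 33.0) = 1 − e^(−3.112) = 1 − 0.04451 ≈ 0.955

0.955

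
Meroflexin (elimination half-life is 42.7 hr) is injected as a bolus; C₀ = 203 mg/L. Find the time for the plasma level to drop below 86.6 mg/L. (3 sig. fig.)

k = ln 2 / 42.7 = 0.01623 hr⁻¹
C(t) = C₀ e^(−kt)  ⇒  t = ln(C₀/C) / k
t = ln(203/86.6) / 0.01623 = 0.8519 / 0.01623 ≈ 52.5 hours

52.5 hours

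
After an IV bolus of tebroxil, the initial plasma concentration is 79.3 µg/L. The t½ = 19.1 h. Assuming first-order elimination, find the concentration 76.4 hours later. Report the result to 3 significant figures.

k = ln 2 / 19.1 = 0.03629 h⁻¹
C(t) = C₀ e^(−kt) = 79.3 × e^(−0.03629 × 76.4) = 79.3 × e^(−2.773) = 79.3 × 0.06250 ≈ 4.96 µg/L

4.96 µg/L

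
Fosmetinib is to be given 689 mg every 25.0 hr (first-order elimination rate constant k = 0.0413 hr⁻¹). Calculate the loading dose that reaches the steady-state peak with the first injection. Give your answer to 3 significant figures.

1070 mg

Accumulation ratio R = 1 / (1 − e^(−kτ)) = 1 / (1 − e^(−0.04130×25.0)) = 1 / (1 − 0.3561) = 1.553
Loading dose = maintenance dose × R = 689 × 1.553 ≈ 1070 mg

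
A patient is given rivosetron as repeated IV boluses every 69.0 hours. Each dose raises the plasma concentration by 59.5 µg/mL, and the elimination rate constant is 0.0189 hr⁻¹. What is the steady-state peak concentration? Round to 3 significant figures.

81.7 µg/mL

Fraction remaining after one interval: e^(−kτ) = e^(−0.01890 × 69.0) = 0.2714
R = 1 / (1 − 0.2714) = 1.373
Css,max = 59.5 × 1.373 ≈ 81.7 µg/mL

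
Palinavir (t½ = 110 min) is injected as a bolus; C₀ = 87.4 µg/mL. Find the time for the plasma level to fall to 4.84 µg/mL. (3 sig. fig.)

459 minutes

k = ln 2 / 110 = 0.006301 min⁻¹
C(t) = C₀ e^(−kt)  ⇒  t = ln(C₀/C) / k
t = ln(87.4/4.84) / 0.006301 = 2.894 / 0.006301 ≈ 459 minutes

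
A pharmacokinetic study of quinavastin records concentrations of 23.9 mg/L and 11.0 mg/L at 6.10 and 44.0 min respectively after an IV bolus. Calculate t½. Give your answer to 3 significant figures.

k = ln(C₁/C₂) / (t₂ − t₁) = ln(23.9/11.0) / (44.0 − 6.10)
  = 0.7760 / 37.90 = 0.02047 min⁻¹
t½ = ln 2 / k = ln 2 / 0.02047 ≈ 33.9 minutes

33.9 minutes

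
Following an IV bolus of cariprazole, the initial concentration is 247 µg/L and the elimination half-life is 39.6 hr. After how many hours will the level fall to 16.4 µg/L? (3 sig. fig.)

155 hours

k = ln 2 / 39.6 = 0.01750 hr⁻¹
C(t) = C₀ e^(−kt)  ⇒  t = ln(C₀/C) / k
t = ln(247/16.4) / 0.01750 = 2.712 / 0.01750 ≈ 155 hours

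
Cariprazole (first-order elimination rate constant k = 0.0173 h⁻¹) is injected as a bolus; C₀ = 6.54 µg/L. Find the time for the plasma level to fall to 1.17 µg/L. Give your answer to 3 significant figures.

99.5 hours

C(t) = C₀ e^(−kt)  ⇒  t = ln(C₀/C) / k
t = ln(6.54/1.17) / 0.01730 = 1.721 / 0.01730 ≈ 99.5 hours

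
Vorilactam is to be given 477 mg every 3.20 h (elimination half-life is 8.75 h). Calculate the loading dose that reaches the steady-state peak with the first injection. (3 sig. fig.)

2130 mg

k = ln 2 / 8.75 = 0.07922 h⁻¹
Accumulation ratio R = 1 / (1 − e^(−kτ)) = 1 / (1 − e^(−0.07922×3.20)) = 1 / (1 − 0.7761) = 4.466
Loading dose = maintenance dose × R = 477 × 4.466 ≈ 2130 mg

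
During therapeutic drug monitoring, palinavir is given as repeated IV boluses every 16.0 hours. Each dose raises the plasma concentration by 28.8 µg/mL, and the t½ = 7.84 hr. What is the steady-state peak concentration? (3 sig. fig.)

38.0 µg/mL

k = ln 2 / 7.84 = 0.08841 hr⁻¹
Fraction remaining after one interval: e^(−kτ) = e^(−0.08841 × 16.0) = 0.2430
R = 1 / (1 − 0.2430) = 1.321
Css,max = 28.8 × 1.321 ≈ 38.0 µg/mL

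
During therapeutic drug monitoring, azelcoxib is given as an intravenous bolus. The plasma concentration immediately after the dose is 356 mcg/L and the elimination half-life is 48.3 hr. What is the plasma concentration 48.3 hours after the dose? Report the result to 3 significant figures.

178 mcg/L

k = ln 2 / 48.3 = 0.01435 hr⁻¹
C(t) = C₀ e^(−kt) = 356 × e^(−0.01435 × 48.3) = 356 × e^(−0.6931) = 356 × 0.5000 ≈ 178 mcg/L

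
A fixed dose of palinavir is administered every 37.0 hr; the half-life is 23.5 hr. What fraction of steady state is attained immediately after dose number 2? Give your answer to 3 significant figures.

k = ln 2 / 23.5 = 0.02950 hr⁻¹
f_n = 1 − e^(−nkτ) = 1 − e^(−2 × 0.02950 × 37.0) = 1 − e^(−2.183) = 1 − 0.1127 ≈ 0.887

0.887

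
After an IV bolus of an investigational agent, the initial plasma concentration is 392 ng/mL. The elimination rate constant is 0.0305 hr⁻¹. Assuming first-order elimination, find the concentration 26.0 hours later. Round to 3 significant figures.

177 ng/mL

C(t) = C₀ e^(−kt) = 392 × e^(−0.03050 × 26.0) = 392 × e^(−0.7930) = 392 × 0.4525 ≈ 177 ng/mL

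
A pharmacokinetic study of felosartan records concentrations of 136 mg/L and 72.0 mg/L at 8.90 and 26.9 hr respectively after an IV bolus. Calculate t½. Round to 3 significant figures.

19.6 hours

k = ln(C₁/C₂) / (t₂ − t₁) = ln(136/72.0) / (26.9 − 8.90)
  = 0.6360 / 18.00 = 0.03533 hr⁻¹
t½ = ln 2 / k = ln 2 / 0.03533 ≈ 19.6 hours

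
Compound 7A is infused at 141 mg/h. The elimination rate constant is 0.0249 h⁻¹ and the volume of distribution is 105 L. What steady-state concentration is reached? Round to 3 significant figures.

CL = k · V = 0.0249 × 105 = 2.615 L/h
Css = rate / CL = 141 / 2.615 ≈ 53.9 µg/mL

53.9 µg/mL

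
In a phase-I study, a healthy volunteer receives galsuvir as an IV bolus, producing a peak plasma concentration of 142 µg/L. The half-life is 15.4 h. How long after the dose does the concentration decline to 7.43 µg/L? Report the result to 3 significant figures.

k = ln 2 / 15.4 = 0.04501 h⁻¹
C(t) = C₀ e^(−kt)  ⇒  t = ln(C₀/C) / k
t = ln(142/7.43) / 0.04501 = 2.950 / 0.04501 ≈ 65.5 hours

65.5 hours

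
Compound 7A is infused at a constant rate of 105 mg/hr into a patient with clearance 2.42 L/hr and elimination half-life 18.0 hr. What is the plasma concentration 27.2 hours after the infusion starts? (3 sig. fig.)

Css = rate / CL = 105 / 2.42 = 43.39 µg/mL
k = ln 2 / 18.0 = 0.03851 hr⁻¹
C(t) = Css (1 − e^(−kt)) = 43.39 × (1 − e^(−1.047)) = 43.39 × 0.6492 ≈ 28.2 µg/mL

28.2 µg/mL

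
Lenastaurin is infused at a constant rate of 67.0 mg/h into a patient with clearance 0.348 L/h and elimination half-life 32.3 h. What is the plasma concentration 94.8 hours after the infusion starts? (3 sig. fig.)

167 mg/L

Css = rate / CL = 67.0 / 0.348 = 192.5 mg/L
k = ln 2 / 32.3 = 0.02146 h⁻¹
C(t) = Css (1 − e^(−kt)) = 192.5 × (1 − e^(−2.034)) = 192.5 × 0.8692 ≈ 167 mg/L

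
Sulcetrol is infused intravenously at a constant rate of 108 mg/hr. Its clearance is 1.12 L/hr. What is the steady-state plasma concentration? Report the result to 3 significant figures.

96.4 µg/mL

Css = infusion rate / CL = 108 / 1.12 ≈ 96.4 µg/mL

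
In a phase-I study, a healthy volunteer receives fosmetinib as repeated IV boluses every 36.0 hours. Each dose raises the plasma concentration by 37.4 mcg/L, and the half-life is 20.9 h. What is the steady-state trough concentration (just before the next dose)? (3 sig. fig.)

16.3 mcg/L

k = ln 2 / 20.9 = 0.03316 h⁻¹
Fraction remaining after one interval: e^(−kτ) = e^(−0.03316 × 36.0) = 0.3030
R = 1 / (1 − 0.3030) = 1.435
Css,max = 37.4 × 1.435 = 53.66 mcg/L
Css,min = Css,max × e^(−kτ) = 53.66 × 0.3030 ≈ 16.3 mcg/L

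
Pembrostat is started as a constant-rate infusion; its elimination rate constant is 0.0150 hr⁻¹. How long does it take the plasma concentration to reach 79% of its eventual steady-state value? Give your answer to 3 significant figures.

f = 1 − e^(−kt)  ⇒  t = −ln(1 − f) / k
t = −ln(1 − 0.79) / 0.01500 = 1.561 / 0.01500 ≈ 104 hours

104 hours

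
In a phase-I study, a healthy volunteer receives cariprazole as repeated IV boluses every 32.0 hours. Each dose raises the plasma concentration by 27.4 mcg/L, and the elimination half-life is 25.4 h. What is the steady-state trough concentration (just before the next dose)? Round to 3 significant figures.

19.6 mcg/L

k = ln 2 / 25.4 = 0.02729 h⁻¹
Fraction remaining after one interval: e^(−kτ) = e^(−0.02729 × 32.0) = 0.4176
R = 1 / (1 − 0.4176) = 1.717
Css,max = 27.4 × 1.717 = 47.05 mcg/L
Css,min = Css,max × e^(−kτ) = 47.05 × 0.4176 ≈ 19.6 mcg/L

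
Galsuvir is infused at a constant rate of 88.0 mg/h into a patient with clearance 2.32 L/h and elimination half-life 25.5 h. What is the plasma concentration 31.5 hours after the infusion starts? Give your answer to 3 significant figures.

21.8 mg/L

Css = rate / CL = 88.0 / 2.32 = 37.93 mg/L
k = ln 2 / 25.5 = 0.02718 h⁻¹
C(t) = Css (1 − e^(−kt)) = 37.93 × (1 − e^(−0.8562)) = 37.93 × 0.5752 ≈ 21.8 mg/L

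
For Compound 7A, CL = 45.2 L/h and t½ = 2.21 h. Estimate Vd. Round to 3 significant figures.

k = ln 2 / t½ = ln 2 / 2.21 = 0.3136 h⁻¹
V = CL / k = 45.2 / 0.3136 ≈ 144 L

144 L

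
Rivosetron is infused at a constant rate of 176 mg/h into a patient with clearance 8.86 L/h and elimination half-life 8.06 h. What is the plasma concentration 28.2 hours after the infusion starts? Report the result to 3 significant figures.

Css = rate / CL = 176 / 8.86 = 19.86 mg/L
k = ln 2 / 8.06 = 0.08600 h⁻¹
C(t) = Css (1 − e^(−kt)) = 19.86 × (1 − e^(−2.425)) = 19.86 × 0.9115 ≈ 18.1 mg/L

18.1 mg/L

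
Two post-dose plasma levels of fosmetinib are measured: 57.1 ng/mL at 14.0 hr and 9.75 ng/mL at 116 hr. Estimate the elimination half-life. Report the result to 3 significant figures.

40.0 hours

k = ln(C₁/C₂) / (t₂ − t₁) = ln(57.1/9.75) / (116 − 14.0)
  = 1.768 / 102.0 = 0.01733 hr⁻¹
t½ = ln 2 / k = ln 2 / 0.01733 ≈ 40.0 hours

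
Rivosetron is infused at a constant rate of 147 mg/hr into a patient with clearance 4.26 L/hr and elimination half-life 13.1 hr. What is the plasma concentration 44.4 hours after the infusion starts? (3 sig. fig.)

Css = rate / CL = 147 / 4.26 = 34.51 µg/mL
k = ln 2 / 13.1 = 0.05291 hr⁻¹
C(t) = Css (1 − e^(−kt)) = 34.51 × (1 − e^(−2.349)) = 34.51 × 0.9046 ≈ 31.2 µg/mL

31.2 µg/mL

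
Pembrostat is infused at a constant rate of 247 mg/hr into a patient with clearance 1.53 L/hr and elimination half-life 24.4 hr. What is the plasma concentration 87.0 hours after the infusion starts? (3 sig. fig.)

Css = rate / CL = 247 / 1.53 = 161.4 µg/mL
k = ln 2 / 24.4 = 0.02841 hr⁻¹
C(t) = Css (1 − e^(−kt)) = 161.4 × (1 − e^(−2.471)) = 161.4 × 0.9155 ≈ 148 µg/mL

148 µg/mL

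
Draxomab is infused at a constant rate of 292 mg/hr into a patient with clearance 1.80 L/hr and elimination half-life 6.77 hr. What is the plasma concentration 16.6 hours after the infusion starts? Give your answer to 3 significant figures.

Css = rate / CL = 292 / 1.80 = 162.2 mg/L
k = ln 2 / 6.77 = 0.1024 hr⁻¹
C(t) = Css (1 − e^(−kt)) = 162.2 × (1 − e^(−1.700)) = 162.2 × 0.8172 ≈ 133 mg/L

133 mg/L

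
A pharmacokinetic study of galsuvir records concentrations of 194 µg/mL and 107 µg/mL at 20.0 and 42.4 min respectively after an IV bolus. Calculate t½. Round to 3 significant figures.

26.1 minutes

k = ln(C₁/C₂) / (t₂ − t₁) = ln(194/107) / (42.4 − 20.0)
  = 0.5950 / 22.40 = 0.02656 min⁻¹
t½ = ln 2 / k = ln 2 / 0.02656 ≈ 26.1 minutes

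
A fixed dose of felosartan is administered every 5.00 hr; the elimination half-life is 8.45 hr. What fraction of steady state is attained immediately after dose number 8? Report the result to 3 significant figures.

0.962

k = ln 2 / 8.45 = 0.08203 hr⁻¹
f_n = 1 − e^(−nkτ) = 1 − e^(−8 × 0.08203 × 5.00) = 1 − e^(−3.281) = 1 − 0.03758 ≈ 0.962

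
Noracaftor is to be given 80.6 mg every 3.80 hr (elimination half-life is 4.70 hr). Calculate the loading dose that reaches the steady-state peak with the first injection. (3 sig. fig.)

188 mg

k = ln 2 / 4.70 = 0.1475 hr⁻¹
Accumulation ratio R = 1 / (1 − e^(−kτ)) = 1 / (1 − e^(−0.1475×3.80)) = 1 / (1 − 0.5710) = 2.331
Loading dose = maintenance dose × R = 80.6 × 2.331 ≈ 188 mg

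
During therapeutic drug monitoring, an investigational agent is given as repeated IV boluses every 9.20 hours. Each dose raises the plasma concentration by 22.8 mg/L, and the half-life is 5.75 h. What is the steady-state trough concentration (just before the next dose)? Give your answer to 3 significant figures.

11.2 mg/L

k = ln 2 / 5.75 = 0.1205 h⁻¹
Fraction remaining after one interval: e^(−kτ) = e^(−0.1205 × 9.20) = 0.3299
R = 1 / (1 − 0.3299) = 1.492
Css,max = 22.8 × 1.492 = 34.02 mg/L
Css,min = Css,max × e^(−kτ) = 34.02 × 0.3299 ≈ 11.2 mg/L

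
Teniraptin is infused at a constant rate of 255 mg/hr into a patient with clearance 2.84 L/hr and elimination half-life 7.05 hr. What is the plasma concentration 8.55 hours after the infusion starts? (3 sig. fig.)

51.1 µg/mL

Css = rate / CL = 255 / 2.84 = 89.79 µg/mL
k = ln 2 / 7.05 = 0.09832 hr⁻¹
C(t) = Css (1 − e^(−kt)) = 89.79 × (1 − e^(−0.8406)) = 89.79 × 0.5686 ≈ 51.1 µg/mL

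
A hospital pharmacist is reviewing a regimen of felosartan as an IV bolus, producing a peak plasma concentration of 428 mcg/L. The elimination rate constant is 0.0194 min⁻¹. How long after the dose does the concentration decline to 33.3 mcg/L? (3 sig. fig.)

C(t) = C₀ e^(−kt)  ⇒  t = ln(C₀/C) / k
t = ln(428/33.3) / 0.01940 = 2.554 / 0.01940 ≈ 132 minutes

132 minutes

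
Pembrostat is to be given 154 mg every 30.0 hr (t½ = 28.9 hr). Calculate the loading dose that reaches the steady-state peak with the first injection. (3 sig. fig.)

k = ln 2 / 28.9 = 0.02398 hr⁻¹
Accumulation ratio R = 1 / (1 − e^(−kτ)) = 1 / (1 − e^(−0.02398×30.0)) = 1 / (1 − 0.4870) = 1.949
Loading dose = maintenance dose × R = 154 × 1.949 ≈ 300 mg

300 mg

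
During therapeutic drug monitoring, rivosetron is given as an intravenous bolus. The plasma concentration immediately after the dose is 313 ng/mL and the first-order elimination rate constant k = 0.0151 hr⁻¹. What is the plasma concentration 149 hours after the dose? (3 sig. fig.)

C(t) = C₀ e^(−kt) = 313 × e^(−0.01510 × 149) = 313 × e^(−2.250) = 313 × 0.1054 ≈ 33.0 ng/mL

33.0 ng/mL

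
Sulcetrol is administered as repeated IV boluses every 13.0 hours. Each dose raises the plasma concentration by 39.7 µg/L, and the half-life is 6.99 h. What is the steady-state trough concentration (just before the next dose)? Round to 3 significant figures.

k = ln 2 / 6.99 = 0.09916 h⁻¹
Fraction remaining after one interval: e^(−kτ) = e^(−0.09916 × 13.0) = 0.2755
R = 1 / (1 − 0.2755) = 1.380
Css,max = 39.7 × 1.380 = 54.80 µg/L
Css,min = Css,max × e^(−kτ) = 54.80 × 0.2755 ≈ 15.1 µg/L

15.1 µg/L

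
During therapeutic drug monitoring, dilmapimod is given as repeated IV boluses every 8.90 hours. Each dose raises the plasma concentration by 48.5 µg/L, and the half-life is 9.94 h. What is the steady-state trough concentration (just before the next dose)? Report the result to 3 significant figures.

k = ln 2 / 9.94 = 0.06973 h⁻¹
Fraction remaining after one interval: e^(−kτ) = e^(−0.06973 × 8.90) = 0.5376
R = 1 / (1 − 0.5376) = 2.163
Css,max = 48.5 × 2.163 = 104.9 µg/L
Css,min = Css,max × e^(−kτ) = 104.9 × 0.5376 ≈ 56.4 µg/L

56.4 µg/L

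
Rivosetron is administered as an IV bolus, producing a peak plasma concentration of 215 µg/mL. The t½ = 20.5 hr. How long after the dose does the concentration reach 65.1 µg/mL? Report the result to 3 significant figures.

35.3 hours

k = ln 2 / 20.5 = 0.03381 hr⁻¹
C(t) = C₀ e^(−kt)  ⇒  t = ln(C₀/C) / k
t = ln(215/65.1) / 0.03381 = 1.195 / 0.03381 ≈ 35.3 hours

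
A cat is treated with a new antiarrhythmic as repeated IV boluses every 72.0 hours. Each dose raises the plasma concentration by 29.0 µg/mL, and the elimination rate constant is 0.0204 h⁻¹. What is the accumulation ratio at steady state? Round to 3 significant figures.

1.30

Fraction remaining after one interval: e^(−kτ) = e^(−0.02040 × 72.0) = 0.2302
R = 1 / (1 − 0.2302) = 1 / 0.7698 ≈ 1.30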